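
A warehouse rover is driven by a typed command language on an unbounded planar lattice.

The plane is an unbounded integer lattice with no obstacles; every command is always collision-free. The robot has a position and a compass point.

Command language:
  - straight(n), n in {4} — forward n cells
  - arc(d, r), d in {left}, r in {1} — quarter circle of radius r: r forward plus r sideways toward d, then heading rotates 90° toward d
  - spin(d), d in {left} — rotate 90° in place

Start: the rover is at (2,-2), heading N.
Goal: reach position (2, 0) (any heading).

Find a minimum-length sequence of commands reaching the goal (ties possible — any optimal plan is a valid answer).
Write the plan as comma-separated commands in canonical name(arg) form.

t0: at (2,-2), heading N
[1] after arc(left, 1): at (1,-1), heading W
[2] after spin(left): at (1,-1), heading S
[3] after spin(left): at (1,-1), heading E
[4] after arc(left, 1): at (2,0), heading N
shorter routes all fall short; 4 is best.

arc(left, 1), spin(left), spin(left), arc(left, 1)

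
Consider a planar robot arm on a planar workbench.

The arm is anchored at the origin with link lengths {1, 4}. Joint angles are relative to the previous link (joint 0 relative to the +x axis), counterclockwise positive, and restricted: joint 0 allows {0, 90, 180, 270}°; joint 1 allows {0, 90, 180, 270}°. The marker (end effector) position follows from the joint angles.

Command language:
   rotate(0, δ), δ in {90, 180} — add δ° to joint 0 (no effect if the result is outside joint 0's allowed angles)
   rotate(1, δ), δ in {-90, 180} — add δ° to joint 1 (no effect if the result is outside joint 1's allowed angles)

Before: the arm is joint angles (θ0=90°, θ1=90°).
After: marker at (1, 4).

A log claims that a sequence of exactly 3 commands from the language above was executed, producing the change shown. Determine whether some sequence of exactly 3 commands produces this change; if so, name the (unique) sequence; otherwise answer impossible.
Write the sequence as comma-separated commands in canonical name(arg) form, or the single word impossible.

t0: joint angles (θ0=90°, θ1=90°)
step 1 (rotate(0, 90)): joint angles (θ0=180°, θ1=90°)
step 2 (rotate(0, 90)): joint angles (θ0=270°, θ1=90°)
step 3 (rotate(0, 90)): joint angles (θ0=0°, θ1=90°)
no rival 3-sequence matches.

rotate(0, 90), rotate(0, 90), rotate(0, 90)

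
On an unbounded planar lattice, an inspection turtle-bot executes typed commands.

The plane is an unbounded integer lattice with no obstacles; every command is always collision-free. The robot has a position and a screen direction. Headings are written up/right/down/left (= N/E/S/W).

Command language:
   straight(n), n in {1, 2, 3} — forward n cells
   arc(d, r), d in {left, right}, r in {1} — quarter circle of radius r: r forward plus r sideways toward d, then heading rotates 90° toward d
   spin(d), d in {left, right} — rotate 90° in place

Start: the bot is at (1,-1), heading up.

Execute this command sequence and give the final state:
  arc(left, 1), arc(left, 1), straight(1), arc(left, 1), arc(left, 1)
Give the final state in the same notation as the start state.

start: at (1,-1), heading up
[1] after arc(left, 1): at (0,0), heading left
[2] after arc(left, 1): at (-1,-1), heading down
[3] after straight(1): at (-1,-2), heading down
[4] after arc(left, 1): at (0,-3), heading right
[5] after arc(left, 1): at (1,-2), heading up

at (1,-2), heading up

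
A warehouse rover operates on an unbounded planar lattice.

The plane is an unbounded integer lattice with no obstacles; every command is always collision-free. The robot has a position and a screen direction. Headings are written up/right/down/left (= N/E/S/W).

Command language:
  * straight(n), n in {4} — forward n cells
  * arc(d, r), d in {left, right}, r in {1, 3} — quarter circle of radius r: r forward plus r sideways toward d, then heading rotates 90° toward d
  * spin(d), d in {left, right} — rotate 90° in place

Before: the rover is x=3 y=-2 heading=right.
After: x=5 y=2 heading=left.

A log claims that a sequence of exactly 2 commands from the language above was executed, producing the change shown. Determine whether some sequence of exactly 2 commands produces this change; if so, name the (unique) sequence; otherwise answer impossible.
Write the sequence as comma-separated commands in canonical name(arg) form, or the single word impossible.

key: order matters: swapping arc(left, 3) and arc(left, 1) lands elsewhere
start: x=3 y=-2 heading=right
1. arc(left, 3) → x=6 y=1 heading=up
2. arc(left, 1) → x=5 y=2 heading=left
uniquely the one of 49 2-step routes that fits.

arc(left, 3), arc(left, 1)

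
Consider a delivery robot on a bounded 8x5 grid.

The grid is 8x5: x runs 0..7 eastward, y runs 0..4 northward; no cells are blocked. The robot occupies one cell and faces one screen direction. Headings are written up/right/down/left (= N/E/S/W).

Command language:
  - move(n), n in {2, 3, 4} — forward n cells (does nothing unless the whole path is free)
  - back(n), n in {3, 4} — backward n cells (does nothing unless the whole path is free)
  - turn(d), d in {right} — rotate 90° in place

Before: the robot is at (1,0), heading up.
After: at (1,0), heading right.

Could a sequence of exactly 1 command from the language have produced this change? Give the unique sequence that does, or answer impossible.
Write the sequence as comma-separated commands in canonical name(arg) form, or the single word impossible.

key: parked at (1,0) the whole time — nothing moves the robot
from: at (1,0), heading up
t=1 turn(right) ⇒ at (1,0), heading right
all 6 alternatives checked — unique.

turn(right)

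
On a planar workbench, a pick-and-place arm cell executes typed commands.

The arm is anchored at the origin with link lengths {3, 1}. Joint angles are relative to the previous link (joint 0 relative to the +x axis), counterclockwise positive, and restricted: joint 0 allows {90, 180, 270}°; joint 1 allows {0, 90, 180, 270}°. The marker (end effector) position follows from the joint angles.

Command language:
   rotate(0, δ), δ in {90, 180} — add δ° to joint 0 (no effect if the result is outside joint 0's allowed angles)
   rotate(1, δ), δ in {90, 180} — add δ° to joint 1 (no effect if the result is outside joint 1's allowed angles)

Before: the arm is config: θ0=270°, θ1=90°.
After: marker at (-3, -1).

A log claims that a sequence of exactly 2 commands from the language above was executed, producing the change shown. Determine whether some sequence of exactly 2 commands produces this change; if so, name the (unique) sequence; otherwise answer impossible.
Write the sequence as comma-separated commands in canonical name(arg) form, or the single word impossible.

key: running rotate(0, 90) before rotate(0, 180) would end elsewhere — order is forced
start: config: θ0=270°, θ1=90°
step 1 (rotate(0, 180)): config: θ0=90°, θ1=90°
step 2 (rotate(0, 90)): config: θ0=180°, θ1=90°
all 16 alternatives checked — unique.

rotate(0, 180), rotate(0, 90)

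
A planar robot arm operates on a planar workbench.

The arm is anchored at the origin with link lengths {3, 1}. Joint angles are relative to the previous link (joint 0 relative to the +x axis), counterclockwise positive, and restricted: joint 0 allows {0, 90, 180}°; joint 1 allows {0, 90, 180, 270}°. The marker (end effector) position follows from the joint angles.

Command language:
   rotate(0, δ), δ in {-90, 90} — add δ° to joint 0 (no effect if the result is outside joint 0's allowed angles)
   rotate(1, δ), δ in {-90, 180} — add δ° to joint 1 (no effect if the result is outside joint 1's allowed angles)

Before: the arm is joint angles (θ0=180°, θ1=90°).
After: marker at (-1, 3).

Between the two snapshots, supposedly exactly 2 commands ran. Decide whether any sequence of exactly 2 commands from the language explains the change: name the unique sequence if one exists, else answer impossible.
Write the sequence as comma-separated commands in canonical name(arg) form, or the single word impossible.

rotate(0, 90), rotate(0, -90)

key: order matters: swapping rotate(0, 90) and rotate(0, -90) lands elsewhere
from: joint angles (θ0=180°, θ1=90°)
step 1 (rotate(0, 90)): joint angles (θ0=180°, θ1=90°)
step 2 (rotate(0, -90)): joint angles (θ0=90°, θ1=90°)
no rival 2-sequence matches.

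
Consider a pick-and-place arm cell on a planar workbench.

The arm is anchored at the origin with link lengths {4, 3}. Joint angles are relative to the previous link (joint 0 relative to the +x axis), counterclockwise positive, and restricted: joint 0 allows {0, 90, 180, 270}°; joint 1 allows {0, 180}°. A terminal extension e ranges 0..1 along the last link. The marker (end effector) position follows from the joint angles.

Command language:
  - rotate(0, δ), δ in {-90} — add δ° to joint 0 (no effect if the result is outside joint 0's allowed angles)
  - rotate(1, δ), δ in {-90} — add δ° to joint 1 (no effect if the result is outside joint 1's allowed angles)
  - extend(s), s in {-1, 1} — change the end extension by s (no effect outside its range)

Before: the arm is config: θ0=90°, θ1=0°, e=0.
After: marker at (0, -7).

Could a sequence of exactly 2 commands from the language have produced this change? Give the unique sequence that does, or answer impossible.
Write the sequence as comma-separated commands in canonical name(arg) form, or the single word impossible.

rotate(0, -90), rotate(0, -90)

initial: config: θ0=90°, θ1=0°, e=0
[1] after rotate(0, -90): config: θ0=0°, θ1=0°, e=0
[2] after rotate(0, -90): config: θ0=270°, θ1=0°, e=0
all 16 alternatives checked — unique.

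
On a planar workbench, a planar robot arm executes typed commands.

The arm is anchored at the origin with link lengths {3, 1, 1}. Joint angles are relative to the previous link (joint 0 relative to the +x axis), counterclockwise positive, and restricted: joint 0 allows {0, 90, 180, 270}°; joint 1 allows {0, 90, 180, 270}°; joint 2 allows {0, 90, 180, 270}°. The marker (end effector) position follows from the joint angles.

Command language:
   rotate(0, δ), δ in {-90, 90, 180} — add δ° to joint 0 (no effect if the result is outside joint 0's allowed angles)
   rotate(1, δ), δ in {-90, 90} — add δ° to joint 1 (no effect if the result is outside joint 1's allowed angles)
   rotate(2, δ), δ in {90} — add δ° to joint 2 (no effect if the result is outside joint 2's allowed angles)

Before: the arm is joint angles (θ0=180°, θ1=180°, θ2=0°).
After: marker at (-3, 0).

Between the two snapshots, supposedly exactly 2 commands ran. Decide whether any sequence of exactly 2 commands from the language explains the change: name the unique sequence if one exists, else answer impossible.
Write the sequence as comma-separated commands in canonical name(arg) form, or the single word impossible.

start: joint angles (θ0=180°, θ1=180°, θ2=0°)
[1] after rotate(2, 90): joint angles (θ0=180°, θ1=180°, θ2=90°)
[2] after rotate(2, 90): joint angles (θ0=180°, θ1=180°, θ2=180°)
all 36 alternatives checked — unique.

rotate(2, 90), rotate(2, 90)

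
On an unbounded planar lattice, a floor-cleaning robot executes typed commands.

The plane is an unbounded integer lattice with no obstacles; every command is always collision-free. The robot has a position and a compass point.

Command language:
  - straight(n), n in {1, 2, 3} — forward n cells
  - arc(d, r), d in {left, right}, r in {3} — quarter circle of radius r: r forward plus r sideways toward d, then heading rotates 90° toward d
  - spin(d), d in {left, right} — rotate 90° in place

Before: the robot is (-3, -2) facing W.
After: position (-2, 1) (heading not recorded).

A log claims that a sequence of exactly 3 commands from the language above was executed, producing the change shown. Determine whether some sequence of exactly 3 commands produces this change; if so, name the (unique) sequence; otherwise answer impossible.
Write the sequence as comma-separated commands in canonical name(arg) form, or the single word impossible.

straight(2), spin(right), arc(right, 3)

key: order matters: swapping straight(2) and arc(right, 3) lands elsewhere
from: (-3, -2) facing W
[1] after straight(2): (-5, -2) facing W
[2] after spin(right): (-5, -2) facing N
[3] after arc(right, 3): (-2, 1) facing E
uniquely the one of 343 3-step routes that fits.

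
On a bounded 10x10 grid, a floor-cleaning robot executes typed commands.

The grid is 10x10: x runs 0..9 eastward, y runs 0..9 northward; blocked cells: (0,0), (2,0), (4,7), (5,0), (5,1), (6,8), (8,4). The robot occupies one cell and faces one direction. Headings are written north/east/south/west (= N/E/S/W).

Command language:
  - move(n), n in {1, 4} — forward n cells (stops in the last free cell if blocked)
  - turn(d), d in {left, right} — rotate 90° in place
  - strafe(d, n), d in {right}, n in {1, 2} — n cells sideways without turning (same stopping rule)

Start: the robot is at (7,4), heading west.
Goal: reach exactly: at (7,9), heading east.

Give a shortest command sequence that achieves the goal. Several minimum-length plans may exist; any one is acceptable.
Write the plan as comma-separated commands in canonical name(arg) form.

t0: at (7,4), heading west
[1] after strafe(right, 2): at (7,6), heading west
[2] after turn(right): at (7,6), heading north
[3] after move(4): at (7,9), heading north
[4] after turn(right): at (7,9), heading east
minimal: 4 command(s), checked below 4.

strafe(right, 2), turn(right), move(4), turn(right)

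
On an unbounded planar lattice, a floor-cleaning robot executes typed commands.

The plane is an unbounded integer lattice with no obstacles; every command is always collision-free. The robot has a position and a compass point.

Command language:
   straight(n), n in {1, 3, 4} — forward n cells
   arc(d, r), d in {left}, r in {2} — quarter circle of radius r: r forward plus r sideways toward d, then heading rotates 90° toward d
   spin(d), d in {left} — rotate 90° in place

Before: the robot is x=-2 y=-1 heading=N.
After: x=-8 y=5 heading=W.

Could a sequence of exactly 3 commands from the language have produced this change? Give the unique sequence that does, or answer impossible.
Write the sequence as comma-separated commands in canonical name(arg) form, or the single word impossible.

straight(4), arc(left, 2), straight(4)

key: position moved to (-8,5) AND the heading swung to W — translation plus rotation needed
t0: x=-2 y=-1 heading=N
step 1 (straight(4)): x=-2 y=3 heading=N
step 2 (arc(left, 2)): x=-4 y=5 heading=W
step 3 (straight(4)): x=-8 y=5 heading=W
all 125 alternatives checked — unique.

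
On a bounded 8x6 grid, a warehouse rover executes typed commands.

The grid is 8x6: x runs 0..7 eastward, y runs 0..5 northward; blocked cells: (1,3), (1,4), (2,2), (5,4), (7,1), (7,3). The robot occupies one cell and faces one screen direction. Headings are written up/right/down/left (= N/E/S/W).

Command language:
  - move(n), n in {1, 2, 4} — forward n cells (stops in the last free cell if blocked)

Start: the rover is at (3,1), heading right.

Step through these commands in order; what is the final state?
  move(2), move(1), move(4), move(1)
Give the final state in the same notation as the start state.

initial: at (3,1), heading right
1. move(2) → at (5,1), heading right
2. move(1) → at (6,1), heading right
3. move(4) → at (6,1), heading right
4. move(1) → at (6,1), heading right

at (6,1), heading right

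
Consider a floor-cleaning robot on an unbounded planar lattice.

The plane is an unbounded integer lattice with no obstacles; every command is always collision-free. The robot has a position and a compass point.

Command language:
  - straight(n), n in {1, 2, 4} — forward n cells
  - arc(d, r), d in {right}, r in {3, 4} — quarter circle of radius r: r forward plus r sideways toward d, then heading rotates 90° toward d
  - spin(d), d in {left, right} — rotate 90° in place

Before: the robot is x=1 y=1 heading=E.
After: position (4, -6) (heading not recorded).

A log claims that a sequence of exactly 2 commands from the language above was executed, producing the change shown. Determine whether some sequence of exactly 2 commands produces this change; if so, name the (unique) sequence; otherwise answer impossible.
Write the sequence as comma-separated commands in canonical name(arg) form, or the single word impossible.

arc(right, 3), straight(4)

key: running straight(4) before arc(right, 3) would end elsewhere — order is forced
start: x=1 y=1 heading=E
[1] after arc(right, 3): x=4 y=-2 heading=S
[2] after straight(4): x=4 y=-6 heading=S
uniquely the one of 49 2-step routes that fits.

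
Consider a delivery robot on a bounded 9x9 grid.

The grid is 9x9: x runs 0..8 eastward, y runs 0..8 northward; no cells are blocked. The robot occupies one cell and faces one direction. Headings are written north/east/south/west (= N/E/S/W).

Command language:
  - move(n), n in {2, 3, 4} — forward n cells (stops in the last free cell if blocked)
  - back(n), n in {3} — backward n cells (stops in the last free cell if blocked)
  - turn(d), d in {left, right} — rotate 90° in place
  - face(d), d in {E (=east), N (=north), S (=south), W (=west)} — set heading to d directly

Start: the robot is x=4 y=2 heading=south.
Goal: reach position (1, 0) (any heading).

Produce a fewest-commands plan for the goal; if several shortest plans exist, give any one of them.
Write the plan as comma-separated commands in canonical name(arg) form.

move(2), turn(right), move(3)

start: x=4 y=2 heading=south
[1] after move(2): x=4 y=0 heading=south
[2] after turn(right): x=4 y=0 heading=west
[3] after move(3): x=1 y=0 heading=west
shorter routes all fall short; 3 is best.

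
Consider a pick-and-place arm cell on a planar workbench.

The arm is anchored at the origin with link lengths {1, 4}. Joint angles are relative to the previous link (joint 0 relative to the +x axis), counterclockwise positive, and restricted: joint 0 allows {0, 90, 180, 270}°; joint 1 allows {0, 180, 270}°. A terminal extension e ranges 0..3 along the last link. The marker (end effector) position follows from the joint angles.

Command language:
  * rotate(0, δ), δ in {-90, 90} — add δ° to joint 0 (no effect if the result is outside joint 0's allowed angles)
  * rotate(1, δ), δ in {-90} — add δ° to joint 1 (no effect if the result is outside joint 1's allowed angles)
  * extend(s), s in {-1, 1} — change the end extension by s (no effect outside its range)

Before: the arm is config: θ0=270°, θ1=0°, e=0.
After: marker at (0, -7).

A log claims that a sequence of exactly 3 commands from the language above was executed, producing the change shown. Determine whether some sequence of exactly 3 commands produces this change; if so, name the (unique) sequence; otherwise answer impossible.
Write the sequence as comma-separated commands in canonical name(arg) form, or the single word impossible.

extend(-1), extend(1), extend(1)

key: running extend(1) before extend(-1) would end elsewhere — order is forced
initial: config: θ0=270°, θ1=0°, e=0
[1] after extend(-1): config: θ0=270°, θ1=0°, e=0
[2] after extend(1): config: θ0=270°, θ1=0°, e=1
[3] after extend(1): config: θ0=270°, θ1=0°, e=2
no rival 3-sequence matches.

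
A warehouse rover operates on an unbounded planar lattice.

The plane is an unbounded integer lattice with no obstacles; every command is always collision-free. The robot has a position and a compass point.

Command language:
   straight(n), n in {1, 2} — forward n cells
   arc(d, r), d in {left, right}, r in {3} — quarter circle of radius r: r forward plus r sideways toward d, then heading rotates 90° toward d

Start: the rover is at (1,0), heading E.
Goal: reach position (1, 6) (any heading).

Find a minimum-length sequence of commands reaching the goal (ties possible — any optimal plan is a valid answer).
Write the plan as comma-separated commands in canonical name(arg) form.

t0: at (1,0), heading E
1. arc(left, 3) → at (4,3), heading N
2. arc(left, 3) → at (1,6), heading W
shorter routes all fall short; 2 is best.

arc(left, 3), arc(left, 3)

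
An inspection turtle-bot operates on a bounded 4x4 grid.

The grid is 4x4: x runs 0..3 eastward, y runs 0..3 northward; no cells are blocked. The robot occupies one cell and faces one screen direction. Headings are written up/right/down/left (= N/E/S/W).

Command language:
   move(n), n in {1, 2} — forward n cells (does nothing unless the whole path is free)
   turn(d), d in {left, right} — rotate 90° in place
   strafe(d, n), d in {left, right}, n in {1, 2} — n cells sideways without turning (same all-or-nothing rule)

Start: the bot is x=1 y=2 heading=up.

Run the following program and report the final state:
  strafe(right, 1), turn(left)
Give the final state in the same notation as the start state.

x=2 y=2 heading=left

begin: x=1 y=2 heading=up
1. strafe(right, 1) → x=2 y=2 heading=up
2. turn(left) → x=2 y=2 heading=left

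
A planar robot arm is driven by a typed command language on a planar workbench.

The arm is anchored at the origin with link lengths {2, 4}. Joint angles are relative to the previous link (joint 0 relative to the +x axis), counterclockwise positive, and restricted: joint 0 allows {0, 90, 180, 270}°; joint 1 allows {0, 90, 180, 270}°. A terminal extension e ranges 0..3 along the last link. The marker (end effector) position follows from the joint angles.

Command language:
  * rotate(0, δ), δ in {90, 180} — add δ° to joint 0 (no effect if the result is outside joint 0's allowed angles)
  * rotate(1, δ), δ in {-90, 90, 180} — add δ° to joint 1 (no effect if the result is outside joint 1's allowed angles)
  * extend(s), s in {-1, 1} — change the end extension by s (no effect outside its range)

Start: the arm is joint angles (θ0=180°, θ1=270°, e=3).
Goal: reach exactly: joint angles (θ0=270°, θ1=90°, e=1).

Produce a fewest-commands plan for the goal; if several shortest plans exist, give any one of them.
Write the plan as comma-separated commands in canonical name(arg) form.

rotate(1, 180), rotate(0, 90), extend(-1), extend(-1)

from: joint angles (θ0=180°, θ1=270°, e=3)
step 1 (rotate(1, 180)): joint angles (θ0=180°, θ1=90°, e=3)
step 2 (rotate(0, 90)): joint angles (θ0=270°, θ1=90°, e=3)
step 3 (extend(-1)): joint angles (θ0=270°, θ1=90°, e=2)
step 4 (extend(-1)): joint angles (θ0=270°, θ1=90°, e=1)
nothing shorter than 4 reaches the goal.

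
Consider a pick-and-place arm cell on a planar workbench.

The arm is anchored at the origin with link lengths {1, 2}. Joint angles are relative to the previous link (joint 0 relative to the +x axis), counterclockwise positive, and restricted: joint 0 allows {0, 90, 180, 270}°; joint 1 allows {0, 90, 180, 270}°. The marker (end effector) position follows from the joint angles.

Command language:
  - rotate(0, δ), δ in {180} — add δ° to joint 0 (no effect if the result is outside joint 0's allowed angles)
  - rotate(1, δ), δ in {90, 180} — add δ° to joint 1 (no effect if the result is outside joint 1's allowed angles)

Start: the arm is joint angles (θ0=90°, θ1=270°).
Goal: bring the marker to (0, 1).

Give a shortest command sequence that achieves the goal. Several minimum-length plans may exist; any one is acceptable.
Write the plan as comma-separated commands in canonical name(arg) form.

rotate(0, 180), rotate(1, 90), rotate(1, 180)

from: joint angles (θ0=90°, θ1=270°)
step 1 (rotate(0, 180)): joint angles (θ0=270°, θ1=270°)
step 2 (rotate(1, 90)): joint angles (θ0=270°, θ1=0°)
step 3 (rotate(1, 180)): joint angles (θ0=270°, θ1=180°)
nothing shorter than 3 reaches the goal.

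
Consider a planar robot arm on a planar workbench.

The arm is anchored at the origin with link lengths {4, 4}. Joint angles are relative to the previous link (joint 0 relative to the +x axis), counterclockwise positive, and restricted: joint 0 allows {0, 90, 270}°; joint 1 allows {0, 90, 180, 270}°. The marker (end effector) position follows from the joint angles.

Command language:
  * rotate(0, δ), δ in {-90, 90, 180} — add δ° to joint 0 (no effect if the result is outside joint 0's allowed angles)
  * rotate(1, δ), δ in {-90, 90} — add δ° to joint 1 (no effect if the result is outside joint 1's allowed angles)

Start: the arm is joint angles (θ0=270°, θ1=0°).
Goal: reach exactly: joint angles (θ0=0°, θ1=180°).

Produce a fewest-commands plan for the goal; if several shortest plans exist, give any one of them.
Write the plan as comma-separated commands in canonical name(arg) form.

rotate(0, 90), rotate(1, 90), rotate(1, 90)

start: joint angles (θ0=270°, θ1=0°)
[1] after rotate(0, 90): joint angles (θ0=0°, θ1=0°)
[2] after rotate(1, 90): joint angles (θ0=0°, θ1=90°)
[3] after rotate(1, 90): joint angles (θ0=0°, θ1=180°)
minimal: 3 command(s), checked below 3.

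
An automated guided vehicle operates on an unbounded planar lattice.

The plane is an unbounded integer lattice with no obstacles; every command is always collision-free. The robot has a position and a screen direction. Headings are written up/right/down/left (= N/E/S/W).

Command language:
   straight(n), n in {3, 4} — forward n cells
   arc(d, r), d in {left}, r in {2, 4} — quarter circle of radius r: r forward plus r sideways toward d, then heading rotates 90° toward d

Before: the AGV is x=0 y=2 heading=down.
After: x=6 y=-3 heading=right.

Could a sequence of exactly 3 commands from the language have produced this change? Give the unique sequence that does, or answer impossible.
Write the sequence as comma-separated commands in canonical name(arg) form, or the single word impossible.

key: order matters: swapping straight(3) and straight(4) lands elsewhere
start: x=0 y=2 heading=down
t=1 straight(3) ⇒ x=0 y=-1 heading=down
t=2 arc(left, 2) ⇒ x=2 y=-3 heading=right
t=3 straight(4) ⇒ x=6 y=-3 heading=right
uniquely the one of 64 3-step routes that fits.

straight(3), arc(left, 2), straight(4)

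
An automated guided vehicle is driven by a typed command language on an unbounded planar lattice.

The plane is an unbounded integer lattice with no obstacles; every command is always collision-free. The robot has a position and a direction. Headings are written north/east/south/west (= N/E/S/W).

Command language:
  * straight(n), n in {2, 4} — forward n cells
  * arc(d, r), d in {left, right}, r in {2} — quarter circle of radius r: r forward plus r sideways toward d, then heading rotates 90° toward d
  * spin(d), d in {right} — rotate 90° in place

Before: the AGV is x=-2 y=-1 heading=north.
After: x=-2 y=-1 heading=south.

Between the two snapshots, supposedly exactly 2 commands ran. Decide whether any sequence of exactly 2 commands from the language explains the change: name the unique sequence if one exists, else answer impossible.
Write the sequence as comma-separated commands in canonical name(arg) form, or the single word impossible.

spin(right), spin(right)

key: parked at (-2,-1) the whole time — nothing moves the robot
initial: x=-2 y=-1 heading=north
t=1 spin(right) ⇒ x=-2 y=-1 heading=east
t=2 spin(right) ⇒ x=-2 y=-1 heading=south
all 25 alternatives checked — unique.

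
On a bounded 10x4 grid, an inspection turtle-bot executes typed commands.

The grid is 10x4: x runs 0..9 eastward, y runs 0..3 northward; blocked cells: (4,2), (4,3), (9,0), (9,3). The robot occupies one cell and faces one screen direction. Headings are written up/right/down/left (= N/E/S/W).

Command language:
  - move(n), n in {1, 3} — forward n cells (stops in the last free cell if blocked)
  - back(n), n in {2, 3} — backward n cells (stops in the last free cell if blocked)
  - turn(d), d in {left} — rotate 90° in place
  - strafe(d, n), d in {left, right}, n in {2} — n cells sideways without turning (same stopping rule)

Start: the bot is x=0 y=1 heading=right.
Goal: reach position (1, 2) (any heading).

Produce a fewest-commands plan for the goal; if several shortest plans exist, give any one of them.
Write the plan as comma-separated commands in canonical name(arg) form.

move(1), strafe(right, 2), strafe(left, 2)

initial: x=0 y=1 heading=right
t=1 move(1) ⇒ x=1 y=1 heading=right
t=2 strafe(right, 2) ⇒ x=1 y=0 heading=right
t=3 strafe(left, 2) ⇒ x=1 y=2 heading=right
minimal: 3 command(s), checked below 3.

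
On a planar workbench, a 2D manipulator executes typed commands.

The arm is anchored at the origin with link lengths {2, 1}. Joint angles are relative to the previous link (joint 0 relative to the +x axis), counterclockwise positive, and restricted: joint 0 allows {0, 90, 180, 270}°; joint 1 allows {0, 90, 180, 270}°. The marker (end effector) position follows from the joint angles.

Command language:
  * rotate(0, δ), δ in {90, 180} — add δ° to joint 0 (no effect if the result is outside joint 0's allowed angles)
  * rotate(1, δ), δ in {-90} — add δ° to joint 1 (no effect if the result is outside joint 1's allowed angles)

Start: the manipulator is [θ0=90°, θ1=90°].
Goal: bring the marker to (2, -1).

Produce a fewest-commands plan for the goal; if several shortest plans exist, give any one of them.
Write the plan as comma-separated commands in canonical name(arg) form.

rotate(0, 90), rotate(0, 180), rotate(1, -90), rotate(1, -90)

start: [θ0=90°, θ1=90°]
step 1 (rotate(0, 90)): [θ0=180°, θ1=90°]
step 2 (rotate(0, 180)): [θ0=0°, θ1=90°]
step 3 (rotate(1, -90)): [θ0=0°, θ1=0°]
step 4 (rotate(1, -90)): [θ0=0°, θ1=270°]
nothing shorter than 4 reaches the goal.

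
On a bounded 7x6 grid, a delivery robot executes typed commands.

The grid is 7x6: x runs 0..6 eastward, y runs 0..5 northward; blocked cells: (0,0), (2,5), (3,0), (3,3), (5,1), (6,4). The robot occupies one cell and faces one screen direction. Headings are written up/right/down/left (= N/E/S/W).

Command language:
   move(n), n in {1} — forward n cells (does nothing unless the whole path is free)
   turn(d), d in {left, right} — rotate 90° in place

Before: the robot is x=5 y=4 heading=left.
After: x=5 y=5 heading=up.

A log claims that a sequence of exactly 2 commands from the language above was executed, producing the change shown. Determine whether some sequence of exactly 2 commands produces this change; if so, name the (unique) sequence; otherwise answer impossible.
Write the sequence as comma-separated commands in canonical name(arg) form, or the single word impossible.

key: order matters: swapping turn(right) and move(1) lands elsewhere
start: x=5 y=4 heading=left
[1] after turn(right): x=5 y=4 heading=up
[2] after move(1): x=5 y=5 heading=up
no rival 2-sequence matches.

turn(right), move(1)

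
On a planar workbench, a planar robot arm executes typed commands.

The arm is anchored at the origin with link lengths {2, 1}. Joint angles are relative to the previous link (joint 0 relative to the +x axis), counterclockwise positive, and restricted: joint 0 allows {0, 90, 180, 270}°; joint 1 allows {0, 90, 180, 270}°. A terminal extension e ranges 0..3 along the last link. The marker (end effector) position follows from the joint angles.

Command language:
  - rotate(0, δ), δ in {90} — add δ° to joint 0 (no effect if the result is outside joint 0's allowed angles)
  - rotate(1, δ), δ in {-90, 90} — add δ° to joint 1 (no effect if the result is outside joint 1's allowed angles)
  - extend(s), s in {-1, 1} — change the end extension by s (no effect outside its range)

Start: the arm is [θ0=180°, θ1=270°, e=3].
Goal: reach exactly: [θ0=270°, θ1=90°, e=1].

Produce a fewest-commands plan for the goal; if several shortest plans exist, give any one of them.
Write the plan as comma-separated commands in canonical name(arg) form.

rotate(1, 90), rotate(1, 90), rotate(0, 90), extend(-1), extend(-1)

from: [θ0=180°, θ1=270°, e=3]
step 1 (rotate(1, 90)): [θ0=180°, θ1=0°, e=3]
step 2 (rotate(1, 90)): [θ0=180°, θ1=90°, e=3]
step 3 (rotate(0, 90)): [θ0=270°, θ1=90°, e=3]
step 4 (extend(-1)): [θ0=270°, θ1=90°, e=2]
step 5 (extend(-1)): [θ0=270°, θ1=90°, e=1]
shorter routes all fall short; 5 is best.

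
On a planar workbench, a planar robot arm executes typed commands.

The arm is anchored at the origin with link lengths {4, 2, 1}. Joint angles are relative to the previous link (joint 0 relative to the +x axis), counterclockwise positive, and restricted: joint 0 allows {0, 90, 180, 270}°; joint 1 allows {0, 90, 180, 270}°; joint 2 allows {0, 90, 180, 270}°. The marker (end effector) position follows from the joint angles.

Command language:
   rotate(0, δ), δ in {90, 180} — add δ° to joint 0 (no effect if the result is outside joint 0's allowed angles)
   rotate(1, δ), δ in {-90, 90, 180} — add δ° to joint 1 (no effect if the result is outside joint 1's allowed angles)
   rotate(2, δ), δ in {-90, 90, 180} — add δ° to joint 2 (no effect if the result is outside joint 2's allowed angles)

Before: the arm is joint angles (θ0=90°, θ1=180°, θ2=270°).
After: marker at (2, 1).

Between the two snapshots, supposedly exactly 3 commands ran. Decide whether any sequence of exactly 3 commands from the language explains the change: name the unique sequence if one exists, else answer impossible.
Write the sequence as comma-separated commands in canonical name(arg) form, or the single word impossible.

rotate(0, 90), rotate(0, 90), rotate(0, 90)

initial: joint angles (θ0=90°, θ1=180°, θ2=270°)
[1] after rotate(0, 90): joint angles (θ0=180°, θ1=180°, θ2=270°)
[2] after rotate(0, 90): joint angles (θ0=270°, θ1=180°, θ2=270°)
[3] after rotate(0, 90): joint angles (θ0=0°, θ1=180°, θ2=270°)
all 512 alternatives checked — unique.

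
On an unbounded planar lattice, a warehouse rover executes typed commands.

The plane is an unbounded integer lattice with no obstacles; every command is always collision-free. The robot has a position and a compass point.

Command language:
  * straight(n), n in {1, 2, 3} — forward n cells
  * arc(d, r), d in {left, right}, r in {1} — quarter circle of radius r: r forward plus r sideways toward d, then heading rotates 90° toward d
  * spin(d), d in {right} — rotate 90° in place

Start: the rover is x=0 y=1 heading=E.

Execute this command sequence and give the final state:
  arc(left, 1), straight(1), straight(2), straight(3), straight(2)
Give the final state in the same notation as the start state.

initial: x=0 y=1 heading=E
1. arc(left, 1) → x=1 y=2 heading=N
2. straight(1) → x=1 y=3 heading=N
3. straight(2) → x=1 y=5 heading=N
4. straight(3) → x=1 y=8 heading=N
5. straight(2) → x=1 y=10 heading=N

x=1 y=10 heading=N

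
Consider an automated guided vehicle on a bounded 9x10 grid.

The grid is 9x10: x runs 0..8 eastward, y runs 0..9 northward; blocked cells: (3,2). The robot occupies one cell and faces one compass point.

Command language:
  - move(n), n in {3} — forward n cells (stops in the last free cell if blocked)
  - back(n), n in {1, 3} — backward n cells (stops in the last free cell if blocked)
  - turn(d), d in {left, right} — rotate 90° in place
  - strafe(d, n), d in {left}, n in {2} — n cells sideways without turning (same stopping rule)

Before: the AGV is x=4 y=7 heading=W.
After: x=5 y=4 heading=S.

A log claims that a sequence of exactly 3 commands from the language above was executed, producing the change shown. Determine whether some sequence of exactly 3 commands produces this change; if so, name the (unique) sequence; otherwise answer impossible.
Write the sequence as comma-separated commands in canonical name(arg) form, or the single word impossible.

key: order matters: swapping back(1) and move(3) lands elsewhere
start: x=4 y=7 heading=W
1. back(1) → x=5 y=7 heading=W
2. turn(left) → x=5 y=7 heading=S
3. move(3) → x=5 y=4 heading=S
no other 3-command option fits: unique.

back(1), turn(left), move(3)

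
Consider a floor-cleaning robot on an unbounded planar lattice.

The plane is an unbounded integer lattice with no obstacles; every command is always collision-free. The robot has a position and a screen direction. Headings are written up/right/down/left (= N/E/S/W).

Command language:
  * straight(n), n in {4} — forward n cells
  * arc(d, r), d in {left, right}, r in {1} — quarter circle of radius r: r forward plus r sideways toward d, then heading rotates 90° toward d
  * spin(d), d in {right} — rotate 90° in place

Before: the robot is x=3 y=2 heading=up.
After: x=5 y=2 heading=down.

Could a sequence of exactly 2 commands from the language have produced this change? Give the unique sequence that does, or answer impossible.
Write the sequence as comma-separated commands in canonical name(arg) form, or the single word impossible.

arc(right, 1), arc(right, 1)

key: cell and facing (now S) both changed — the 2 commands mix motion and turning
t0: x=3 y=2 heading=up
step 1 (arc(right, 1)): x=4 y=3 heading=right
step 2 (arc(right, 1)): x=5 y=2 heading=down
no other 2-command option fits: unique.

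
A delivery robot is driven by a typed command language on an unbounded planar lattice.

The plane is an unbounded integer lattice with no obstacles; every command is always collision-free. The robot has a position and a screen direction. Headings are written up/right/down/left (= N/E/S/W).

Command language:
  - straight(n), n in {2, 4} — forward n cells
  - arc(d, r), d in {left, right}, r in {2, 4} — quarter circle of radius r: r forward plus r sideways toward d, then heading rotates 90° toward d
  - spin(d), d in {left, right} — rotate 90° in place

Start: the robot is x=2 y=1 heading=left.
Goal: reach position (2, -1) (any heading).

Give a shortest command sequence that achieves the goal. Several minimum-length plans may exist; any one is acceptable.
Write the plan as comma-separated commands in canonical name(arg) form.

from: x=2 y=1 heading=left
1. spin(left) → x=2 y=1 heading=down
2. straight(2) → x=2 y=-1 heading=down
no 1-step plan works, so 2 is optimal.

spin(left), straight(2)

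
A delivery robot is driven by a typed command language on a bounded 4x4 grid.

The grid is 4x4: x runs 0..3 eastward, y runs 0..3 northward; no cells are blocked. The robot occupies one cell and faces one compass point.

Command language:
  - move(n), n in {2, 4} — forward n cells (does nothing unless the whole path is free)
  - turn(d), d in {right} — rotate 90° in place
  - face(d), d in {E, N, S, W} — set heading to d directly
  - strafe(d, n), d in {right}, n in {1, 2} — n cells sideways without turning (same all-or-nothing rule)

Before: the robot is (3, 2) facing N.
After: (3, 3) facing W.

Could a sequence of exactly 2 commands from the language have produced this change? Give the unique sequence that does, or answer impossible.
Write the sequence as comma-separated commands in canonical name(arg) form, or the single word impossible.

key: running strafe(right, 1) before face(W) would end elsewhere — order is forced
from: (3, 2) facing N
1. face(W) → (3, 2) facing W
2. strafe(right, 1) → (3, 3) facing W
all 81 alternatives checked — unique.

face(W), strafe(right, 1)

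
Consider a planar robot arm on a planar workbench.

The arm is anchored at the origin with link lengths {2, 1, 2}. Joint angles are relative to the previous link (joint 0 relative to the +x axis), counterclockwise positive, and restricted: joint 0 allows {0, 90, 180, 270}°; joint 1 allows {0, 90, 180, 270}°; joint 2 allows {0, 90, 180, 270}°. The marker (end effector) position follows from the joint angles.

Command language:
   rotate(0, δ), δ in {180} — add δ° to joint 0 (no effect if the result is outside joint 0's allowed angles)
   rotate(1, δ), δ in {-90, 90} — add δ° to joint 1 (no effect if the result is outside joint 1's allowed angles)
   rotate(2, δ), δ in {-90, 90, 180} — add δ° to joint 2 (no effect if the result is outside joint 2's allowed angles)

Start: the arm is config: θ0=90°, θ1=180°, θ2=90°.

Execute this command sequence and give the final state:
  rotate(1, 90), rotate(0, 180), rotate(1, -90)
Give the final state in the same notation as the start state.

begin: config: θ0=90°, θ1=180°, θ2=90°
[1] after rotate(1, 90): config: θ0=90°, θ1=270°, θ2=90°
[2] after rotate(0, 180): config: θ0=270°, θ1=270°, θ2=90°
[3] after rotate(1, -90): config: θ0=270°, θ1=180°, θ2=90°

config: θ0=270°, θ1=180°, θ2=90°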